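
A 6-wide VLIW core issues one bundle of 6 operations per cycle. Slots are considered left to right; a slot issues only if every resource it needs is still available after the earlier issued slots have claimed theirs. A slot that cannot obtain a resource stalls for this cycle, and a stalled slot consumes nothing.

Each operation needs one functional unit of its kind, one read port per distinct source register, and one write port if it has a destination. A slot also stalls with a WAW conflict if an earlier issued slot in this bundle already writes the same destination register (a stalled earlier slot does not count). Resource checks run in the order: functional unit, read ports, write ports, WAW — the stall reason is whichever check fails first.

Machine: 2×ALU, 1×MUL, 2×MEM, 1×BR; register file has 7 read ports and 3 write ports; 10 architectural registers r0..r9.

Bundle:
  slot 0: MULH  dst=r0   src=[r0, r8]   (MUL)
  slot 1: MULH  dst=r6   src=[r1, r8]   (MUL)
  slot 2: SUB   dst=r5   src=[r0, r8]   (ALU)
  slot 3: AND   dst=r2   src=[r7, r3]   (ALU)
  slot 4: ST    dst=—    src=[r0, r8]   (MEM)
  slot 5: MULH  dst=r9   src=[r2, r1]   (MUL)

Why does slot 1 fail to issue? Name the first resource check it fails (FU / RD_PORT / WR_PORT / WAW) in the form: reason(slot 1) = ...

slot 0 (MUL): ISSUE — free A2,Mu0,Ld2,B1 rp5 wp2
slot 1 (MUL): stall FU — free A2,Mu0,Ld2,B1 rp5 wp2
slot 2 (ALU): ISSUE — free A1,Mu0,Ld2,B1 rp3 wp1
slot 3 (ALU): ISSUE — free A0,Mu0,Ld2,B1 rp1 wp0
slot 4 (MEM): stall RD_PORT — free A0,Mu0,Ld2,B1 rp1 wp0
slot 5 (MUL): stall FU — free A0,Mu0,Ld2,B1 rp1 wp0

reason(slot 1) = FU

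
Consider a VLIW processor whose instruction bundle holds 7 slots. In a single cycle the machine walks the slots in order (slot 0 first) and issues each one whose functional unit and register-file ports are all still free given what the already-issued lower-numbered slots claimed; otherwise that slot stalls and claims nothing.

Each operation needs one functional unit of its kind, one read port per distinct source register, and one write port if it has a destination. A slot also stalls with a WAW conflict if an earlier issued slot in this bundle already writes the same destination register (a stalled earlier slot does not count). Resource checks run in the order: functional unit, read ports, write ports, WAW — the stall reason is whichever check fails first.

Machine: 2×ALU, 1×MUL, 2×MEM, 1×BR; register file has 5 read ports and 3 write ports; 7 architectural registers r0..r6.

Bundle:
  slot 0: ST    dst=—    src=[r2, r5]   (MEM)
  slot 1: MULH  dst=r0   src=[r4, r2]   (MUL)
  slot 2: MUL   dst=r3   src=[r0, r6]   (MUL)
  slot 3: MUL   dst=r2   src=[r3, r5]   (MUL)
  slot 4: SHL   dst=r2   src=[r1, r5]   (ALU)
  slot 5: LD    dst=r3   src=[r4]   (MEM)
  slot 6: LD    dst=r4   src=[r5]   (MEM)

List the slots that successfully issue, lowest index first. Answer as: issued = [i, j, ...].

slot 0 (MEM): ISSUE — free A2,Mu1,Ld1,B1 rp3 wp3
slot 1 (MUL): ISSUE — free A2,Mu0,Ld1,B1 rp1 wp2
slot 2 (MUL): stall FU — free A2,Mu0,Ld1,B1 rp1 wp2
slot 3 (MUL): stall FU — free A2,Mu0,Ld1,B1 rp1 wp2
slot 4 (ALU): stall RD_PORT — free A2,Mu0,Ld1,B1 rp1 wp2
slot 5 (MEM): ISSUE — free A2,Mu0,Ld0,B1 rp0 wp1
slot 6 (MEM): stall FU — free A2,Mu0,Ld0,B1 rp0 wp1

issued = [0, 1, 5]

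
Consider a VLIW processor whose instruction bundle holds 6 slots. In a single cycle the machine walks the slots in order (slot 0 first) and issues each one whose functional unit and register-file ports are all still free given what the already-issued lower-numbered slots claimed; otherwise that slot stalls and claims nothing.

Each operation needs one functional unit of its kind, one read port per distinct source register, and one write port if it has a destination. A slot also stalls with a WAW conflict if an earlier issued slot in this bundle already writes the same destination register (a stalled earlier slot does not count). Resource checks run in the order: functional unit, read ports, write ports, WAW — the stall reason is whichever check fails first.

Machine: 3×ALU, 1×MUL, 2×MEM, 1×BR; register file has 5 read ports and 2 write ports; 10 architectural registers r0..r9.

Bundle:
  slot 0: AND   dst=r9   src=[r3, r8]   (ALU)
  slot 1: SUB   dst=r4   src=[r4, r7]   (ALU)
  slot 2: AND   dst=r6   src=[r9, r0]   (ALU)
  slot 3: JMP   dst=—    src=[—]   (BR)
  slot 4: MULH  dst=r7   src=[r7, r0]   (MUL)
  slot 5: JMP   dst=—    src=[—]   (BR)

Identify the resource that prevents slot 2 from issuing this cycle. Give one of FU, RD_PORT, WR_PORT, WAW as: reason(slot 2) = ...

#0 ALU src=r3,r8 dispatched  <A:2 Mu:1 Ld:2 B:1 rd:3 wr:1>
#1 ALU src=r4,r7 dispatched  <A:1 Mu:1 Ld:2 B:1 rd:1 wr:0>
#2 ALU src=r9,r0 held:RD_PORT  <A:1 Mu:1 Ld:2 B:1 rd:1 wr:0>
#3 BR src=- dispatched  <A:1 Mu:1 Ld:2 B:0 rd:1 wr:0>
#4 MUL src=r7,r0 held:RD_PORT  <A:1 Mu:1 Ld:2 B:0 rd:1 wr:0>
#5 BR src=- held:FU  <A:1 Mu:1 Ld:2 B:0 rd:1 wr:0>

reason(slot 2) = RD_PORT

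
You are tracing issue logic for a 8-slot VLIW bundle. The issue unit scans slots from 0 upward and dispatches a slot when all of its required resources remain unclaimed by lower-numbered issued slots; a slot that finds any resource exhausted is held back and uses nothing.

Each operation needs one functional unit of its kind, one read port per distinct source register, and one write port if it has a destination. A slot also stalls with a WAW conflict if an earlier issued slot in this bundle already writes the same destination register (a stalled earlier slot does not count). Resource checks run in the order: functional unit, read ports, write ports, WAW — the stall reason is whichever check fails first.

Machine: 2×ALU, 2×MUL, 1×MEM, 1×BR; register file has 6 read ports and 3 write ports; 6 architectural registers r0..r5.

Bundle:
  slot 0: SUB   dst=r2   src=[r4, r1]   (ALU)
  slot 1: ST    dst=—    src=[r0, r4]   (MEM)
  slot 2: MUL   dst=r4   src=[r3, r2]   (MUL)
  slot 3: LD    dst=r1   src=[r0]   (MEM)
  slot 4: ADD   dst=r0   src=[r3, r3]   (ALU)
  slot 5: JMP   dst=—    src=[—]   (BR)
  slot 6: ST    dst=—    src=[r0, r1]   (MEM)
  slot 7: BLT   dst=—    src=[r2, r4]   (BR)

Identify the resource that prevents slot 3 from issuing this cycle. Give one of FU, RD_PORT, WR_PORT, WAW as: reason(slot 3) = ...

reason(slot 3) = FU

slot 0 (ALU): ISSUE — free A1,Mu2,Ld1,B1 rp4 wp2
slot 1 (MEM): ISSUE — free A1,Mu2,Ld0,B1 rp2 wp2
slot 2 (MUL): ISSUE — free A1,Mu1,Ld0,B1 rp0 wp1
slot 3 (MEM): stall FU — free A1,Mu1,Ld0,B1 rp0 wp1
slot 4 (ALU): stall RD_PORT — free A1,Mu1,Ld0,B1 rp0 wp1
slot 5 (BR): ISSUE — free A1,Mu1,Ld0,B0 rp0 wp1
slot 6 (MEM): stall FU — free A1,Mu1,Ld0,B0 rp0 wp1
slot 7 (BR): stall FU — free A1,Mu1,Ld0,B0 rp0 wp1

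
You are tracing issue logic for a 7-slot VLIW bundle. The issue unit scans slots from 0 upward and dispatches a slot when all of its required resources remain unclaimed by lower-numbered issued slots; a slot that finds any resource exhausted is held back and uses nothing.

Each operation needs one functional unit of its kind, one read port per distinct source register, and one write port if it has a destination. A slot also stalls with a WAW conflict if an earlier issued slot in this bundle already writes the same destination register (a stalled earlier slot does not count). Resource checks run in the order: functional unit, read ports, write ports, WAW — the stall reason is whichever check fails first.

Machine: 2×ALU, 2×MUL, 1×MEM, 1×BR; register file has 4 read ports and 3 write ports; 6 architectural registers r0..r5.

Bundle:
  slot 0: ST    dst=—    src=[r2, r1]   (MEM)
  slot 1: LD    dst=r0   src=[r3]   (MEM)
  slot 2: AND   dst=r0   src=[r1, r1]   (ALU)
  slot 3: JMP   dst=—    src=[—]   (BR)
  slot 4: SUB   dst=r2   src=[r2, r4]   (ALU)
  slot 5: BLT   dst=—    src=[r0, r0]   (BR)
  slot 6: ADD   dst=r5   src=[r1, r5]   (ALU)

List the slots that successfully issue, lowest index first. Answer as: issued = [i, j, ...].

issued = [0, 2, 3]

slot 0 (MEM): ISSUE — free A2,Mu2,Ld0,B1 rp2 wp3
slot 1 (MEM): stall FU — free A2,Mu2,Ld0,B1 rp2 wp3
slot 2 (ALU): ISSUE — free A1,Mu2,Ld0,B1 rp1 wp2
slot 3 (BR): ISSUE — free A1,Mu2,Ld0,B0 rp1 wp2
slot 4 (ALU): stall RD_PORT — free A1,Mu2,Ld0,B0 rp1 wp2
slot 5 (BR): stall FU — free A1,Mu2,Ld0,B0 rp1 wp2
slot 6 (ALU): stall RD_PORT — free A1,Mu2,Ld0,B0 rp1 wp2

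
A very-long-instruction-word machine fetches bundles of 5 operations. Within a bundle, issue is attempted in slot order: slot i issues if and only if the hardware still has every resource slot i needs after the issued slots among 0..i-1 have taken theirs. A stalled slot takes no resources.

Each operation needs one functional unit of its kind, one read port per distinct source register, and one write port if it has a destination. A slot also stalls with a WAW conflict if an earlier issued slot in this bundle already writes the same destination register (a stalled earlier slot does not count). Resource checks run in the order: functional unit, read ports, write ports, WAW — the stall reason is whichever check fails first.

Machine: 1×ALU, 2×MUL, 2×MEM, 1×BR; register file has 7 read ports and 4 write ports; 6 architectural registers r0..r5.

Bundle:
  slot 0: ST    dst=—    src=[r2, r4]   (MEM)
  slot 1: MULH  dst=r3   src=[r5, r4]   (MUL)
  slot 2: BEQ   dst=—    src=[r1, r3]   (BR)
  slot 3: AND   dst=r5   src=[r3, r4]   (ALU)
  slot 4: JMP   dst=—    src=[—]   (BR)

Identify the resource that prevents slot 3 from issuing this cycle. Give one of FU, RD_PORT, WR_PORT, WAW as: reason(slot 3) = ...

reason(slot 3) = RD_PORT

slot 0 (MEM): ISSUE — free A1,Mu2,Ld1,B1 rp5 wp4
slot 1 (MUL): ISSUE — free A1,Mu1,Ld1,B1 rp3 wp3
slot 2 (BR): ISSUE — free A1,Mu1,Ld1,B0 rp1 wp3
slot 3 (ALU): stall RD_PORT — free A1,Mu1,Ld1,B0 rp1 wp3
slot 4 (BR): stall FU — free A1,Mu1,Ld1,B0 rp1 wp3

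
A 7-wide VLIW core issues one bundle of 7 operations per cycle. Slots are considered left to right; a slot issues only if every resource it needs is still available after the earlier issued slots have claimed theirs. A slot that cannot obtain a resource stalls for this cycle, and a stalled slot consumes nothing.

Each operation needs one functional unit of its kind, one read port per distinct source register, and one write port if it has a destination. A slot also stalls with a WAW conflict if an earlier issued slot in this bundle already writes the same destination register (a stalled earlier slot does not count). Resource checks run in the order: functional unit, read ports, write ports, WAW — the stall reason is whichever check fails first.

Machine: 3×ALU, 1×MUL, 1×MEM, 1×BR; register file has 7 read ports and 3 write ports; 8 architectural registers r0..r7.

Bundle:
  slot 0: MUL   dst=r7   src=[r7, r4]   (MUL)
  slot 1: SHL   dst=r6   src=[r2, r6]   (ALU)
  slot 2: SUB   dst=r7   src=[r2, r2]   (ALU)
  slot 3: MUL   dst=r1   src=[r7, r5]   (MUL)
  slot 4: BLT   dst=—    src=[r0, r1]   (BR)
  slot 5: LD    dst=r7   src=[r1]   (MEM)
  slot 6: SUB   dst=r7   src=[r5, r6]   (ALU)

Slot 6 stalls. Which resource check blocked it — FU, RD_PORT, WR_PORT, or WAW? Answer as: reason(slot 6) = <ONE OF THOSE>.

  0. MUL→r7 ⇒ go  {3A/0Mu/1Ld/1B | 5r 2w}
  1. ALU→r6 ⇒ go  {2A/0Mu/1Ld/1B | 3r 1w}
  2. ALU→r7 ⇒ no(WAW)  {2A/0Mu/1Ld/1B | 3r 1w}
  3. MUL→r1 ⇒ no(FU)  {2A/0Mu/1Ld/1B | 3r 1w}
  4. BR ⇒ go  {2A/0Mu/1Ld/0B | 1r 1w}
  5. MEM→r7 ⇒ no(WAW)  {2A/0Mu/1Ld/0B | 1r 1w}
  6. ALU→r7 ⇒ no(RD_PORT)  {2A/0Mu/1Ld/0B | 1r 1w}

reason(slot 6) = RD_PORT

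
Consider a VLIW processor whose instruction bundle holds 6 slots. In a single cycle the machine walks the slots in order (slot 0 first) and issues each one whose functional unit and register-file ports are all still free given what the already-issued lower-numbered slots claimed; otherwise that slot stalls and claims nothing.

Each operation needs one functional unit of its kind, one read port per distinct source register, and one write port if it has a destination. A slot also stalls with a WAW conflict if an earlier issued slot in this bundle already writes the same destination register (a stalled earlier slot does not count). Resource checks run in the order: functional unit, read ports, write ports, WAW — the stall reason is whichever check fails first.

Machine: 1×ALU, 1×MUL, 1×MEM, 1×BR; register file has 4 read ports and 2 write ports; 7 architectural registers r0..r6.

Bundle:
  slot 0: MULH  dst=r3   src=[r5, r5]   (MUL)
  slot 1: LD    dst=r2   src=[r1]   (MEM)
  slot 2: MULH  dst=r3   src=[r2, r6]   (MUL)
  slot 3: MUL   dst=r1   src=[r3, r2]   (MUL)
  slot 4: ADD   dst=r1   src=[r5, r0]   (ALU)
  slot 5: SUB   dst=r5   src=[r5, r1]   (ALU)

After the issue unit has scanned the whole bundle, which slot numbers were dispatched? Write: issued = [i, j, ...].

slot 0 (MUL): ISSUE — free A1,Mu0,Ld1,B1 rp3 wp1
slot 1 (MEM): ISSUE — free A1,Mu0,Ld0,B1 rp2 wp0
slot 2 (MUL): stall FU — free A1,Mu0,Ld0,B1 rp2 wp0
slot 3 (MUL): stall FU — free A1,Mu0,Ld0,B1 rp2 wp0
slot 4 (ALU): stall WR_PORT — free A1,Mu0,Ld0,B1 rp2 wp0
slot 5 (ALU): stall WR_PORT — free A1,Mu0,Ld0,B1 rp2 wp0

issued = [0, 1]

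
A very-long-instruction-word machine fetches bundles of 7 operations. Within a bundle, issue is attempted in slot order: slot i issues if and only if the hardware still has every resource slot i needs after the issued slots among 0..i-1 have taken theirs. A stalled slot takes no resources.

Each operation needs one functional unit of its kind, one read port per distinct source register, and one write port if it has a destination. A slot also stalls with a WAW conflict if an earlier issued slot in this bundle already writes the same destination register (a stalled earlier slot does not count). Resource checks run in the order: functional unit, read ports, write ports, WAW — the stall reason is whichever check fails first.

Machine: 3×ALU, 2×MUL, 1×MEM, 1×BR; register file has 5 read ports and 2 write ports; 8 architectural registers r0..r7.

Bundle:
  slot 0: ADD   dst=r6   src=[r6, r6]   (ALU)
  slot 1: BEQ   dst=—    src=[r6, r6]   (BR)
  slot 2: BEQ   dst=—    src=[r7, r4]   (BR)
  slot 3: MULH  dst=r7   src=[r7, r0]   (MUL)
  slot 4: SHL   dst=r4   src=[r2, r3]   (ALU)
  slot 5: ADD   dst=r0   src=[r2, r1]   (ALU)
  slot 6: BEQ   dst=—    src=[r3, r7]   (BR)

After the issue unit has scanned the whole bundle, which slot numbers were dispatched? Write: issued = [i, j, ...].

  0. ALU→r6 ⇒ go  {2A/2Mu/1Ld/1B | 4r 1w}
  1. BR ⇒ go  {2A/2Mu/1Ld/0B | 3r 1w}
  2. BR ⇒ no(FU)  {2A/2Mu/1Ld/0B | 3r 1w}
  3. MUL→r7 ⇒ go  {2A/1Mu/1Ld/0B | 1r 0w}
  4. ALU→r4 ⇒ no(RD_PORT)  {2A/1Mu/1Ld/0B | 1r 0w}
  5. ALU→r0 ⇒ no(RD_PORT)  {2A/1Mu/1Ld/0B | 1r 0w}
  6. BR ⇒ no(FU)  {2A/1Mu/1Ld/0B | 1r 0w}

issued = [0, 1, 3]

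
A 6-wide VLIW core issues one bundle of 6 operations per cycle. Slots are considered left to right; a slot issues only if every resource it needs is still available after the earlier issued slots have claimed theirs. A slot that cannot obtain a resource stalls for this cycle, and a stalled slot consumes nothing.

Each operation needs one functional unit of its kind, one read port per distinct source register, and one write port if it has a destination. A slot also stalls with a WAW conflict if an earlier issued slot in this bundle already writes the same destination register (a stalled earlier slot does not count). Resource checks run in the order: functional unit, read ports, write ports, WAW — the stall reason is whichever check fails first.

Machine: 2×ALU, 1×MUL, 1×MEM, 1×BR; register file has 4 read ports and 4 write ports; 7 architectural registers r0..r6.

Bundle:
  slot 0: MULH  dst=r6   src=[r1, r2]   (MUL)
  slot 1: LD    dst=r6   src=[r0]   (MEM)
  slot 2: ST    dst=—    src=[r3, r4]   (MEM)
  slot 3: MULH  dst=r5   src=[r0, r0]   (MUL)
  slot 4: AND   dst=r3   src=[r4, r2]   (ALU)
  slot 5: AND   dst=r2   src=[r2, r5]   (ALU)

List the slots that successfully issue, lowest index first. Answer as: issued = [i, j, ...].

  0. MUL→r6 ⇒ go  {2A/0Mu/1Ld/1B | 2r 3w}
  1. MEM→r6 ⇒ no(WAW)  {2A/0Mu/1Ld/1B | 2r 3w}
  2. MEM ⇒ go  {2A/0Mu/0Ld/1B | 0r 3w}
  3. MUL→r5 ⇒ no(FU)  {2A/0Mu/0Ld/1B | 0r 3w}
  4. ALU→r3 ⇒ no(RD_PORT)  {2A/0Mu/0Ld/1B | 0r 3w}
  5. ALU→r2 ⇒ no(RD_PORT)  {2A/0Mu/0Ld/1B | 0r 3w}

issued = [0, 2]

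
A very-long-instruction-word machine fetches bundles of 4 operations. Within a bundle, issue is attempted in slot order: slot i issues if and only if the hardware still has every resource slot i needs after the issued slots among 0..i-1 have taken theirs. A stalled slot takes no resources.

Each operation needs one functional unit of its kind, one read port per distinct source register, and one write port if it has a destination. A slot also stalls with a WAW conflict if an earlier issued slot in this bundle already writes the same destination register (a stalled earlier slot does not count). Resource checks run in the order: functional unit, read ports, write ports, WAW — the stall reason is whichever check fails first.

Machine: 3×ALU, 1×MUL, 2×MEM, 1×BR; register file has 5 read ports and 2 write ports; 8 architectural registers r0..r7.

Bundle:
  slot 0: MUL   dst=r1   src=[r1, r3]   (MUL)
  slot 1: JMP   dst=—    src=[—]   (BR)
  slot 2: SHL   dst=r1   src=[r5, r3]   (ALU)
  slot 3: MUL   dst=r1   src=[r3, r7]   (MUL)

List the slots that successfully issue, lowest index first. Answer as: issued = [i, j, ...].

(0) want 1×MUL +2rd +1wr — yes → AL3|MU0|ME2|BR1|rd3|wr1
(1) want 1×BR +0rd +0wr — yes → AL3|MU0|ME2|BR0|rd3|wr1
(2) want 1×ALU +2rd +1wr — WAW → AL3|MU0|ME2|BR0|rd3|wr1
(3) want 1×MUL +2rd +1wr — FU → AL3|MU0|ME2|BR0|rd3|wr1

issued = [0, 1]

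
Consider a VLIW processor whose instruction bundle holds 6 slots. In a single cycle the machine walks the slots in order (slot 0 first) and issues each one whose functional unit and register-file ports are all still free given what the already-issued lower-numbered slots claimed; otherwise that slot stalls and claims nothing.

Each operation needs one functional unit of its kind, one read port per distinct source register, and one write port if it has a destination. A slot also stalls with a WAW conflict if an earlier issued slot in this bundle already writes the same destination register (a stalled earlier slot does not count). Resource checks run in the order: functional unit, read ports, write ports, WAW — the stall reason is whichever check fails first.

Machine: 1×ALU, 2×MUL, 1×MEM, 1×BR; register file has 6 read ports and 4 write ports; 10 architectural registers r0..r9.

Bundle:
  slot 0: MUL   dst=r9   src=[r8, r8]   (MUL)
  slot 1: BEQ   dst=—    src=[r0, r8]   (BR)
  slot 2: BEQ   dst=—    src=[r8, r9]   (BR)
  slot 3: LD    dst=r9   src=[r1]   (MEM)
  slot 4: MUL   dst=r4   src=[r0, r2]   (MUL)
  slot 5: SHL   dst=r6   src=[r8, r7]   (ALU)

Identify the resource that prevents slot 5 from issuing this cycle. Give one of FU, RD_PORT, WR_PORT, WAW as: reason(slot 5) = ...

#0 MUL src=r8,r8 dispatched  <A:1 Mu:1 Ld:1 B:1 rd:5 wr:3>
#1 BR src=r0,r8 dispatched  <A:1 Mu:1 Ld:1 B:0 rd:3 wr:3>
#2 BR src=r8,r9 held:FU  <A:1 Mu:1 Ld:1 B:0 rd:3 wr:3>
#3 MEM src=r1 held:WAW  <A:1 Mu:1 Ld:1 B:0 rd:3 wr:3>
#4 MUL src=r0,r2 dispatched  <A:1 Mu:0 Ld:1 B:0 rd:1 wr:2>
#5 ALU src=r8,r7 held:RD_PORT  <A:1 Mu:0 Ld:1 B:0 rd:1 wr:2>

reason(slot 5) = RD_PORT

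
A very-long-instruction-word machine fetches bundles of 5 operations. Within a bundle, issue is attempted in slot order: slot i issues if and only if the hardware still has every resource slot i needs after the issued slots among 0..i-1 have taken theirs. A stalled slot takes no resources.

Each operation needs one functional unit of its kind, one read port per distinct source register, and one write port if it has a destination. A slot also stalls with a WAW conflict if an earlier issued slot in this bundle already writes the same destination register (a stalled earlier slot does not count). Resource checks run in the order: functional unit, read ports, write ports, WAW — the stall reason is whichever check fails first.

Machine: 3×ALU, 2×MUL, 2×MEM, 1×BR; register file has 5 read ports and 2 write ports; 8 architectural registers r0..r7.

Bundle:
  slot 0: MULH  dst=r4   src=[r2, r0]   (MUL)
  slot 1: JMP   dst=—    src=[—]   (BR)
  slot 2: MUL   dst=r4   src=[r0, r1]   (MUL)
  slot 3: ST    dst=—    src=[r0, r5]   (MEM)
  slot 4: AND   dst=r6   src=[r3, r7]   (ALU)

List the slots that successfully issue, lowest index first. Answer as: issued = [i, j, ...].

issued = [0, 1, 3]

  0. MUL→r4 ⇒ go  {3A/1Mu/2Ld/1B | 3r 1w}
  1. BR ⇒ go  {3A/1Mu/2Ld/0B | 3r 1w}
  2. MUL→r4 ⇒ no(WAW)  {3A/1Mu/2Ld/0B | 3r 1w}
  3. MEM ⇒ go  {3A/1Mu/1Ld/0B | 1r 1w}
  4. ALU→r6 ⇒ no(RD_PORT)  {3A/1Mu/1Ld/0B | 1r 1w}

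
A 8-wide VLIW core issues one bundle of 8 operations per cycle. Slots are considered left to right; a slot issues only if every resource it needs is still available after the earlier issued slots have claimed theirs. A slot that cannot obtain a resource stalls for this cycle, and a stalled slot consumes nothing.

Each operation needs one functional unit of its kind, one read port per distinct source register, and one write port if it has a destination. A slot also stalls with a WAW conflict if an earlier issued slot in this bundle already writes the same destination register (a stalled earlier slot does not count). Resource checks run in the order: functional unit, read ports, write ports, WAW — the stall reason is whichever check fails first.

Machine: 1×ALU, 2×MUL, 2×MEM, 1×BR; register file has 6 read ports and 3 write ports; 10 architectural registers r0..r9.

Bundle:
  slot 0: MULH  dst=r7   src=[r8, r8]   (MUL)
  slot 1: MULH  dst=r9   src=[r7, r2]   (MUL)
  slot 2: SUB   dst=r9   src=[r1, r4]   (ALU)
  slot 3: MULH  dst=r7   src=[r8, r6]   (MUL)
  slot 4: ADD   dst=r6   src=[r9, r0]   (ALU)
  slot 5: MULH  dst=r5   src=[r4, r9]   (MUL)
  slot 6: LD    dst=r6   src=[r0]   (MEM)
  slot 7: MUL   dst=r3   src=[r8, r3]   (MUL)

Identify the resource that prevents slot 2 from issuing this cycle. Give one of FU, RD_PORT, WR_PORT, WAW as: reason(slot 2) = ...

  0. MUL→r7 ⇒ go  {1A/1Mu/2Ld/1B | 5r 2w}
  1. MUL→r9 ⇒ go  {1A/0Mu/2Ld/1B | 3r 1w}
  2. ALU→r9 ⇒ no(WAW)  {1A/0Mu/2Ld/1B | 3r 1w}
  3. MUL→r7 ⇒ no(FU)  {1A/0Mu/2Ld/1B | 3r 1w}
  4. ALU→r6 ⇒ go  {0A/0Mu/2Ld/1B | 1r 0w}
  5. MUL→r5 ⇒ no(FU)  {0A/0Mu/2Ld/1B | 1r 0w}
  6. MEM→r6 ⇒ no(WR_PORT)  {0A/0Mu/2Ld/1B | 1r 0w}
  7. MUL→r3 ⇒ no(FU)  {0A/0Mu/2Ld/1B | 1r 0w}

reason(slot 2) = WAW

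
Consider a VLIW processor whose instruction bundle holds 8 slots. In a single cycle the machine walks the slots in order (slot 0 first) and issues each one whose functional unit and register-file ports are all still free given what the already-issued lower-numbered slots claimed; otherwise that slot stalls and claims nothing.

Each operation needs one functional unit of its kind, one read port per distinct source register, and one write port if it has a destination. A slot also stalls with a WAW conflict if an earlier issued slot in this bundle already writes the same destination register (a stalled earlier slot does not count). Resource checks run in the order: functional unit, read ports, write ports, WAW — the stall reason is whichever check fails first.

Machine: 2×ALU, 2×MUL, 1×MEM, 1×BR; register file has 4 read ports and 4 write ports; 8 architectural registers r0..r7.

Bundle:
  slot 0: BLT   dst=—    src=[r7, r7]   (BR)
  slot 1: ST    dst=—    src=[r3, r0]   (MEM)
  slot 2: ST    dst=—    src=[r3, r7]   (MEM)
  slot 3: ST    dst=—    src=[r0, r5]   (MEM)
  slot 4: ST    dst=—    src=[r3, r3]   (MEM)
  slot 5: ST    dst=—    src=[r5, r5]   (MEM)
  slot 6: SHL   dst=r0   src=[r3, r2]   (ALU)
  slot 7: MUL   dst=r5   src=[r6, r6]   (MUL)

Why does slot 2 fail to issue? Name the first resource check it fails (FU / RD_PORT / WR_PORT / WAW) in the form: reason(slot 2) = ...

reason(slot 2) = FU

  0. BR ⇒ go  {2A/2Mu/1Ld/0B | 3r 4w}
  1. MEM ⇒ go  {2A/2Mu/0Ld/0B | 1r 4w}
  2. MEM ⇒ no(FU)  {2A/2Mu/0Ld/0B | 1r 4w}
  3. MEM ⇒ no(FU)  {2A/2Mu/0Ld/0B | 1r 4w}
  4. MEM ⇒ no(FU)  {2A/2Mu/0Ld/0B | 1r 4w}
  5. MEM ⇒ no(FU)  {2A/2Mu/0Ld/0B | 1r 4w}
  6. ALU→r0 ⇒ no(RD_PORT)  {2A/2Mu/0Ld/0B | 1r 4w}
  7. MUL→r5 ⇒ go  {2A/1Mu/0Ld/0B | 0r 3w}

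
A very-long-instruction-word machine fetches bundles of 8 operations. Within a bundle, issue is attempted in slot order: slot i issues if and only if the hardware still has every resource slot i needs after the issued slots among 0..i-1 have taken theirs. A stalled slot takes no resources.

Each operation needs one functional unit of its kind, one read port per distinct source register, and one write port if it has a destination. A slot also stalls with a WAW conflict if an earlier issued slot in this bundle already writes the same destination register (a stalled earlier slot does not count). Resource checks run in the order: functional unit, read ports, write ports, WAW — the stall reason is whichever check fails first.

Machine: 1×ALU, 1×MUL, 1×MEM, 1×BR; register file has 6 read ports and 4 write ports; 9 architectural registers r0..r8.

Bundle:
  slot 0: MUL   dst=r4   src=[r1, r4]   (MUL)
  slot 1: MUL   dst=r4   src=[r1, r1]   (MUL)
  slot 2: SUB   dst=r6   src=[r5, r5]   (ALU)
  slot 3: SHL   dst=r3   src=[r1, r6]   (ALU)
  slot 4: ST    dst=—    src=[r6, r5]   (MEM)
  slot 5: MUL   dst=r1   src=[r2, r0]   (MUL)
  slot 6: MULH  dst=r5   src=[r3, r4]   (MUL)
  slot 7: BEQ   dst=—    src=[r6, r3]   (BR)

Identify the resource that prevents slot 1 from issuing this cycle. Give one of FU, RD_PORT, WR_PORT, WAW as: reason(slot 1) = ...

  0. MUL→r4 ⇒ go  {1A/0Mu/1Ld/1B | 4r 3w}
  1. MUL→r4 ⇒ no(FU)  {1A/0Mu/1Ld/1B | 4r 3w}
  2. ALU→r6 ⇒ go  {0A/0Mu/1Ld/1B | 3r 2w}
  3. ALU→r3 ⇒ no(FU)  {0A/0Mu/1Ld/1B | 3r 2w}
  4. MEM ⇒ go  {0A/0Mu/0Ld/1B | 1r 2w}
  5. MUL→r1 ⇒ no(FU)  {0A/0Mu/0Ld/1B | 1r 2w}
  6. MUL→r5 ⇒ no(FU)  {0A/0Mu/0Ld/1B | 1r 2w}
  7. BR ⇒ no(RD_PORT)  {0A/0Mu/0Ld/1B | 1r 2w}

reason(slot 1) = FU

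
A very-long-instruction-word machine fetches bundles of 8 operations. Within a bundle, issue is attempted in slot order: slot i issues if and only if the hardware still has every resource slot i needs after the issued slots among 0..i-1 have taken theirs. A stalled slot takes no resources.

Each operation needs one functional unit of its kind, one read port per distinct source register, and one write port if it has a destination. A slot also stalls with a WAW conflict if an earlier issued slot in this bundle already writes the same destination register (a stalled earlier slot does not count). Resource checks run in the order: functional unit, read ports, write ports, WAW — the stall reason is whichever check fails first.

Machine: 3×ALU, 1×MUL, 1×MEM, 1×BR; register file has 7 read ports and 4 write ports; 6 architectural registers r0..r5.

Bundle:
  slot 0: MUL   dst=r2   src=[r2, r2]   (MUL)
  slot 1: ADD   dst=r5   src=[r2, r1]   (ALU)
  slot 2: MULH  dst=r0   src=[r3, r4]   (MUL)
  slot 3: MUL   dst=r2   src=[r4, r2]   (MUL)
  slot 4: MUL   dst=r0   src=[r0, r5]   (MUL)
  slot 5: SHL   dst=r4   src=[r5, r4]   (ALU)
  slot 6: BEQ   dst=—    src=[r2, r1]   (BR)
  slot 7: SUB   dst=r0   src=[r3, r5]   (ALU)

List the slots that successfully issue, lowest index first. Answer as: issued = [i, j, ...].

issued = [0, 1, 5, 6]

[0] MUL needs rd=1 wr=1: ok; after: ALU=3 MUL=0 MEM=1 BR=1, R=6, W=3
[1] ALU needs rd=2 wr=1: ok; after: ALU=2 MUL=0 MEM=1 BR=1, R=4, W=2
[2] MUL needs rd=2 wr=1: FU; after: ALU=2 MUL=0 MEM=1 BR=1, R=4, W=2
[3] MUL needs rd=2 wr=1: FU; after: ALU=2 MUL=0 MEM=1 BR=1, R=4, W=2
[4] MUL needs rd=2 wr=1: FU; after: ALU=2 MUL=0 MEM=1 BR=1, R=4, W=2
[5] ALU needs rd=2 wr=1: ok; after: ALU=1 MUL=0 MEM=1 BR=1, R=2, W=1
[6] BR needs rd=2 wr=0: ok; after: ALU=1 MUL=0 MEM=1 BR=0, R=0, W=1
[7] ALU needs rd=2 wr=1: RD_PORT; after: ALU=1 MUL=0 MEM=1 BR=0, R=0, W=1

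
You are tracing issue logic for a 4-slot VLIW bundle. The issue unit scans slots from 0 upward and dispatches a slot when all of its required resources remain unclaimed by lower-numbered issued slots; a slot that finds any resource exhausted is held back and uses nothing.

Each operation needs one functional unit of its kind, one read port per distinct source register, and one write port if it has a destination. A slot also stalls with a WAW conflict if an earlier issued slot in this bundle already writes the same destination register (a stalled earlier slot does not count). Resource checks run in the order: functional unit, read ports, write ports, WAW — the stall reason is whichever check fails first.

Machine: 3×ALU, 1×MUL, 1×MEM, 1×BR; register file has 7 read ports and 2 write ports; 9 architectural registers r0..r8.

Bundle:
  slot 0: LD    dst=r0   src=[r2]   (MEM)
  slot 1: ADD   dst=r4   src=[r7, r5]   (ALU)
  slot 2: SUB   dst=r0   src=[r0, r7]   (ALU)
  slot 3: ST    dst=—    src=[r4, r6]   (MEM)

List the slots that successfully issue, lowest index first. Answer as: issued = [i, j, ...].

issued = [0, 1]

slot 0 (MEM): ISSUE — free A3,Mu1,Ld0,B1 rp6 wp1
slot 1 (ALU): ISSUE — free A2,Mu1,Ld0,B1 rp4 wp0
slot 2 (ALU): stall WR_PORT — free A2,Mu1,Ld0,B1 rp4 wp0
slot 3 (MEM): stall FU — free A2,Mu1,Ld0,B1 rp4 wp0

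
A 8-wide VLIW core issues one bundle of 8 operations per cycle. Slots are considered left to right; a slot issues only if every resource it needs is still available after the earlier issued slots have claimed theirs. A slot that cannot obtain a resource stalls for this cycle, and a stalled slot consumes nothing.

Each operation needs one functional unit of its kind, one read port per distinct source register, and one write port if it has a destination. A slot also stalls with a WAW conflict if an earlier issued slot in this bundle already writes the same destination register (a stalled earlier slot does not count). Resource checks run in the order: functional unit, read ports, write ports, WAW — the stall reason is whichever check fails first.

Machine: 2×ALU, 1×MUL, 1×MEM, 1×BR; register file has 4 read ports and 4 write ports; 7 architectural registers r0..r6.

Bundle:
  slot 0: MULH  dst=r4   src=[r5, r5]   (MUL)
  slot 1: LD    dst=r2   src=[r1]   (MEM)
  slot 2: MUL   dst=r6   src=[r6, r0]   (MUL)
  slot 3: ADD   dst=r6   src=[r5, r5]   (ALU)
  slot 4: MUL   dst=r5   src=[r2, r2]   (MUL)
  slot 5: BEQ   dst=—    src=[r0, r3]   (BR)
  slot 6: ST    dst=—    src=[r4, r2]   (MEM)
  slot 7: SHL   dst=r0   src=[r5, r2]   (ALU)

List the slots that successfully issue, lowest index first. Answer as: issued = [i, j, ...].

issued = [0, 1, 3]

  0. MUL→r4 ⇒ go  {2A/0Mu/1Ld/1B | 3r 3w}
  1. MEM→r2 ⇒ go  {2A/0Mu/0Ld/1B | 2r 2w}
  2. MUL→r6 ⇒ no(FU)  {2A/0Mu/0Ld/1B | 2r 2w}
  3. ALU→r6 ⇒ go  {1A/0Mu/0Ld/1B | 1r 1w}
  4. MUL→r5 ⇒ no(FU)  {1A/0Mu/0Ld/1B | 1r 1w}
  5. BR ⇒ no(RD_PORT)  {1A/0Mu/0Ld/1B | 1r 1w}
  6. MEM ⇒ no(FU)  {1A/0Mu/0Ld/1B | 1r 1w}
  7. ALU→r0 ⇒ no(RD_PORT)  {1A/0Mu/0Ld/1B | 1r 1w}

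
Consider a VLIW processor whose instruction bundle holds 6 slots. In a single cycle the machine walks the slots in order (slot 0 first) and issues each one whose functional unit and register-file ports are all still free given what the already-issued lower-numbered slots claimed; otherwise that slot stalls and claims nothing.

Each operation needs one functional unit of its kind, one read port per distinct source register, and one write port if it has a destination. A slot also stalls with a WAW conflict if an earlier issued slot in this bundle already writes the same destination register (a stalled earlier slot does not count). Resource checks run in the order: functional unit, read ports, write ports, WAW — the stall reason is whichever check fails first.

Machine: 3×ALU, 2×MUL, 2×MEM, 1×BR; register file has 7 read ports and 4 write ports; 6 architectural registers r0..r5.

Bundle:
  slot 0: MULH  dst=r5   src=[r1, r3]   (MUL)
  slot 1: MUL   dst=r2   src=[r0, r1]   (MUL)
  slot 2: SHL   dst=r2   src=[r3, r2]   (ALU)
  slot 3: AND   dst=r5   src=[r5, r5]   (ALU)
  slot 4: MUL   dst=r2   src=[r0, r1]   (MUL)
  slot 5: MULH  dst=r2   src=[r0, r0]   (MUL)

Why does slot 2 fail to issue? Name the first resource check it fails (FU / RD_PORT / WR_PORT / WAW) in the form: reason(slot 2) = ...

slot 0 (MUL): ISSUE — free A3,Mu1,Ld2,B1 rp5 wp3
slot 1 (MUL): ISSUE — free A3,Mu0,Ld2,B1 rp3 wp2
slot 2 (ALU): stall WAW — free A3,Mu0,Ld2,B1 rp3 wp2
slot 3 (ALU): stall WAW — free A3,Mu0,Ld2,B1 rp3 wp2
slot 4 (MUL): stall FU — free A3,Mu0,Ld2,B1 rp3 wp2
slot 5 (MUL): stall FU — free A3,Mu0,Ld2,B1 rp3 wp2

reason(slot 2) = WAW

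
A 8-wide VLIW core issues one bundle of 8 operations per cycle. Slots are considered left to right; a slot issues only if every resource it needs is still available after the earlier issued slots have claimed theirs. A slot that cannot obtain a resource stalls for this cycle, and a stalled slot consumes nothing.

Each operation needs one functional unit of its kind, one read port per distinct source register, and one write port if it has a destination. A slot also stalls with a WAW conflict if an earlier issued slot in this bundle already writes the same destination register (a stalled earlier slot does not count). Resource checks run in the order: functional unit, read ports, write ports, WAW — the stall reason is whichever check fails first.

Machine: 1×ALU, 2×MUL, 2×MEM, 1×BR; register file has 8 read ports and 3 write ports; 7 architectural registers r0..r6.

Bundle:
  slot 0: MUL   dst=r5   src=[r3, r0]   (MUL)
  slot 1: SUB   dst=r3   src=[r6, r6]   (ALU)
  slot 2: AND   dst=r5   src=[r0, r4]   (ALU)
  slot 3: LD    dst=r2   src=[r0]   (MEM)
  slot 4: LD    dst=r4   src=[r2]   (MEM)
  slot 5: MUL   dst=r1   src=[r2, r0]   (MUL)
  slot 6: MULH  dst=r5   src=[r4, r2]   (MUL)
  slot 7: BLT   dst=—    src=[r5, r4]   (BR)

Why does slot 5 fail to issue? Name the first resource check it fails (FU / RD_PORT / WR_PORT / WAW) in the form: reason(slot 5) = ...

reason(slot 5) = WR_PORT

#0 MUL src=r3,r0 dispatched  <A:1 Mu:1 Ld:2 B:1 rd:6 wr:2>
#1 ALU src=r6,r6 dispatched  <A:0 Mu:1 Ld:2 B:1 rd:5 wr:1>
#2 ALU src=r0,r4 held:FU  <A:0 Mu:1 Ld:2 B:1 rd:5 wr:1>
#3 MEM src=r0 dispatched  <A:0 Mu:1 Ld:1 B:1 rd:4 wr:0>
#4 MEM src=r2 held:WR_PORT  <A:0 Mu:1 Ld:1 B:1 rd:4 wr:0>
#5 MUL src=r2,r0 held:WR_PORT  <A:0 Mu:1 Ld:1 B:1 rd:4 wr:0>
#6 MUL src=r4,r2 held:WR_PORT  <A:0 Mu:1 Ld:1 B:1 rd:4 wr:0>
#7 BR src=r5,r4 dispatched  <A:0 Mu:1 Ld:1 B:0 rd:2 wr:0>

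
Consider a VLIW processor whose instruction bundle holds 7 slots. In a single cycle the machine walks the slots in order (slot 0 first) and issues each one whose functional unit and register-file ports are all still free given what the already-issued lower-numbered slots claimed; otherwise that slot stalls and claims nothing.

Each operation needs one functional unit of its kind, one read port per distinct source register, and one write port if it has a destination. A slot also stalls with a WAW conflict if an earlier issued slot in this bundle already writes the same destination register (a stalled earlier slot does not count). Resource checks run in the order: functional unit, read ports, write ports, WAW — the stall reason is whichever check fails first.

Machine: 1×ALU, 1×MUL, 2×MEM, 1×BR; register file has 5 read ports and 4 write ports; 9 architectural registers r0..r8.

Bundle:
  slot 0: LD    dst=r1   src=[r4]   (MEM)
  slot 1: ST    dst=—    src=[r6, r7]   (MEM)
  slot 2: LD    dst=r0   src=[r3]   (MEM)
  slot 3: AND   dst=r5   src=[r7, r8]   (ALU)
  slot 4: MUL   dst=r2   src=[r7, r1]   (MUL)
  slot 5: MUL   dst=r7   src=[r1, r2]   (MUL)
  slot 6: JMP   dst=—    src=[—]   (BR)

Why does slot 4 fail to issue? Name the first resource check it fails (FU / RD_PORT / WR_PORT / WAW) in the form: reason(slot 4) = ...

reason(slot 4) = RD_PORT

slot 0 (MEM): ISSUE — free A1,Mu1,Ld1,B1 rp4 wp3
slot 1 (MEM): ISSUE — free A1,Mu1,Ld0,B1 rp2 wp3
slot 2 (MEM): stall FU — free A1,Mu1,Ld0,B1 rp2 wp3
slot 3 (ALU): ISSUE — free A0,Mu1,Ld0,B1 rp0 wp2
slot 4 (MUL): stall RD_PORT — free A0,Mu1,Ld0,B1 rp0 wp2
slot 5 (MUL): stall RD_PORT — free A0,Mu1,Ld0,B1 rp0 wp2
slot 6 (BR): ISSUE — free A0,Mu1,Ld0,B0 rp0 wp2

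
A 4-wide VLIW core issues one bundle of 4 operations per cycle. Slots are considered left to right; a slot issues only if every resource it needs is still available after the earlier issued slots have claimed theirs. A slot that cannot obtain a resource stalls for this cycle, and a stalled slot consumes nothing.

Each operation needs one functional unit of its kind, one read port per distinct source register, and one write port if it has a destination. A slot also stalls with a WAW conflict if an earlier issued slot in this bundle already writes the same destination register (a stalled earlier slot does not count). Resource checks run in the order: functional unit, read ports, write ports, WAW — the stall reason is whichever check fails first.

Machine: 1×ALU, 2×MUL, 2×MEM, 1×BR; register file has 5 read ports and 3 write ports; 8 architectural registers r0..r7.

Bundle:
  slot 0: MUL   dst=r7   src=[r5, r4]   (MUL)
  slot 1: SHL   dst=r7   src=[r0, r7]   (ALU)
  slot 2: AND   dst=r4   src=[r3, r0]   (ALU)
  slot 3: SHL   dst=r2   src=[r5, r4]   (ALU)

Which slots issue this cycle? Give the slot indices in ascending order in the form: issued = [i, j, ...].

(0) want 1×MUL +2rd +1wr — yes → AL1|MU1|ME2|BR1|rd3|wr2
(1) want 1×ALU +2rd +1wr — WAW → AL1|MU1|ME2|BR1|rd3|wr2
(2) want 1×ALU +2rd +1wr — yes → AL0|MU1|ME2|BR1|rd1|wr1
(3) want 1×ALU +2rd +1wr — FU → AL0|MU1|ME2|BR1|rd1|wr1

issued = [0, 2]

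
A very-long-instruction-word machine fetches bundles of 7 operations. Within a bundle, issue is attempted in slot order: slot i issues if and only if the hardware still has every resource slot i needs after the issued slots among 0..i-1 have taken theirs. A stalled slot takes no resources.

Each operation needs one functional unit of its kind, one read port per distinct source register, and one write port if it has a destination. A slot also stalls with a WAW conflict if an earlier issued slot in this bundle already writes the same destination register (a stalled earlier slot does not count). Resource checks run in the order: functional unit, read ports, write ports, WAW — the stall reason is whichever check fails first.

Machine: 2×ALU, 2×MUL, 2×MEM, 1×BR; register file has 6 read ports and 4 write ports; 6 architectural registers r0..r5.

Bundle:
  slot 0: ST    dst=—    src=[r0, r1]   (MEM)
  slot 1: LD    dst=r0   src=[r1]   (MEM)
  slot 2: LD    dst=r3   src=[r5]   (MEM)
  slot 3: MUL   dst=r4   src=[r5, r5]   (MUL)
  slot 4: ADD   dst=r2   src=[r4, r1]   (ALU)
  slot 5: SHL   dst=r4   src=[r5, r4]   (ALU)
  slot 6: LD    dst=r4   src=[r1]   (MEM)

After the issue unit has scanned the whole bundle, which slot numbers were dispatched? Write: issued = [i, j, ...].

  0. MEM ⇒ go  {2A/2Mu/1Ld/1B | 4r 4w}
  1. MEM→r0 ⇒ go  {2A/2Mu/0Ld/1B | 3r 3w}
  2. MEM→r3 ⇒ no(FU)  {2A/2Mu/0Ld/1B | 3r 3w}
  3. MUL→r4 ⇒ go  {2A/1Mu/0Ld/1B | 2r 2w}
  4. ALU→r2 ⇒ go  {1A/1Mu/0Ld/1B | 0r 1w}
  5. ALU→r4 ⇒ no(RD_PORT)  {1A/1Mu/0Ld/1B | 0r 1w}
  6. MEM→r4 ⇒ no(FU)  {1A/1Mu/0Ld/1B | 0r 1w}

issued = [0, 1, 3, 4]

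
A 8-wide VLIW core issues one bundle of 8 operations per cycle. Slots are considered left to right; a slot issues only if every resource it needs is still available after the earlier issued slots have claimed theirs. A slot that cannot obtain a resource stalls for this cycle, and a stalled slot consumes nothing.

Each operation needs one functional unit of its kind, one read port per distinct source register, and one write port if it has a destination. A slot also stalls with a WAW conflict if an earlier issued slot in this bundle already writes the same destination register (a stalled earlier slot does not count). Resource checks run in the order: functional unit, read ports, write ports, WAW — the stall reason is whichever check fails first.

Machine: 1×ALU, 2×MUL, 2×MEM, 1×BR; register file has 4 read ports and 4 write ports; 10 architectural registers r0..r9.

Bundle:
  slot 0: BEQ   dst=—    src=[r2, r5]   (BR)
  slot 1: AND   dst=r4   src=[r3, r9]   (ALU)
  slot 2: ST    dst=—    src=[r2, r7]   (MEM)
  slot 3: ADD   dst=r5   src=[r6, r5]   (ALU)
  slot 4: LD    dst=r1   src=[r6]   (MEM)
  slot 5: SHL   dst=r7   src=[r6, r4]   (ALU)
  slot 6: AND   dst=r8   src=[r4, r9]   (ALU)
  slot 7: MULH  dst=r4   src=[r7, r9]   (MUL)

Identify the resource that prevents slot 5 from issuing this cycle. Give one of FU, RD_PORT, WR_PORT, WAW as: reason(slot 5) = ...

reason(slot 5) = FU

(0) want 1×BR +2rd +0wr — yes → AL1|MU2|ME2|BR0|rd2|wr4
(1) want 1×ALU +2rd +1wr — yes → AL0|MU2|ME2|BR0|rd0|wr3
(2) want 1×MEM +2rd +0wr — RD_PORT → AL0|MU2|ME2|BR0|rd0|wr3
(3) want 1×ALU +2rd +1wr — FU → AL0|MU2|ME2|BR0|rd0|wr3
(4) want 1×MEM +1rd +1wr — RD_PORT → AL0|MU2|ME2|BR0|rd0|wr3
(5) want 1×ALU +2rd +1wr — FU → AL0|MU2|ME2|BR0|rd0|wr3
(6) want 1×ALU +2rd +1wr — FU → AL0|MU2|ME2|BR0|rd0|wr3
(7) want 1×MUL +2rd +1wr — RD_PORT → AL0|MU2|ME2|BR0|rd0|wr3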